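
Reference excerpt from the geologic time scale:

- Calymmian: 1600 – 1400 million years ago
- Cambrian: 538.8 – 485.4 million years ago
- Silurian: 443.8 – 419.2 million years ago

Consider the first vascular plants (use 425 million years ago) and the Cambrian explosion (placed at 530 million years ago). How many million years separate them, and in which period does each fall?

Elapsed time: 530 − 425 = 105 Myr.
425 Ma lies within 443.8–419.2 Ma: Silurian.
530 Ma lies within 538.8–485.4 Ma: Cambrian.

105 million years apart; the first in the Silurian, the second in the Cambrian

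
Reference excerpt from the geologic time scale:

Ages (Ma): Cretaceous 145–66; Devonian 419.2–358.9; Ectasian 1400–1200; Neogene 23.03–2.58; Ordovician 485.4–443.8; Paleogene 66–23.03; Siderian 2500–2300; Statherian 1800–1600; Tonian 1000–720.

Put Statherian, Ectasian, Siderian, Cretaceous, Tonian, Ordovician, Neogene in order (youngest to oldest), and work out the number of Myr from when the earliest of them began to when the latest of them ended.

Neogene, Cretaceous, Ordovician, Tonian, Ectasian, Statherian, Siderian; total span 2497.42 Myr

From the excerpt: Statherian 1800–1600; Ectasian 1400–1200; Siderian 2500–2300; Cretaceous 145–66; Tonian 1000–720; Ordovician 485.4–443.8; Neogene 23.03–2.58 (Ma).
Larger Ma is earlier, so the oldest is Siderian and the youngest is Neogene; youngest to oldest: Neogene, Cretaceous, Ordovician, Tonian, Ectasian, Statherian, Siderian.
Oldest start 2500 minus youngest end 2.58 gives 2497.42 Myr overall.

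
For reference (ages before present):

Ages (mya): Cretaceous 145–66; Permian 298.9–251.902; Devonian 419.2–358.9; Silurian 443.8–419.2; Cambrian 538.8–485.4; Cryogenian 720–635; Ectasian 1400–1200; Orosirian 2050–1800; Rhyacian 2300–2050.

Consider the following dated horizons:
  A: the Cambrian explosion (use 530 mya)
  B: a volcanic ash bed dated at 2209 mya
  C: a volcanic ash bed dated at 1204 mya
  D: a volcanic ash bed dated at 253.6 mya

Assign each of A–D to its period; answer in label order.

A: 530 Ma lies in 538.8–485.4 Ma, so Cambrian.
B: 2209 Ma lies in 2300–2050 Ma, so Rhyacian.
C: 1204 Ma lies in 1400–1200 Ma, so Ectasian.
D: 253.6 Ma lies in 298.9–251.902 Ma, so Permian.

A — Cambrian; B — Rhyacian; C — Ectasian; D — Permian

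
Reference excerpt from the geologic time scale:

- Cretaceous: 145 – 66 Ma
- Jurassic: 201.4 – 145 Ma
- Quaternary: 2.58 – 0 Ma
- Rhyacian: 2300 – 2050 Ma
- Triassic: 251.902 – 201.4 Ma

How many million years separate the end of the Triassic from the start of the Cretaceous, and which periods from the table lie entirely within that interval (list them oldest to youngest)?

56.4 million years; Jurassic

The Triassic closes at 201.4 Ma and the Cretaceous opens at 145 Ma, so the interval is 201.4 − 145 = 56.4 Myr.
A period fits inside if it starts at or after 201.4 Ma and ends at or before 145 Ma; oldest first that gives Jurassic.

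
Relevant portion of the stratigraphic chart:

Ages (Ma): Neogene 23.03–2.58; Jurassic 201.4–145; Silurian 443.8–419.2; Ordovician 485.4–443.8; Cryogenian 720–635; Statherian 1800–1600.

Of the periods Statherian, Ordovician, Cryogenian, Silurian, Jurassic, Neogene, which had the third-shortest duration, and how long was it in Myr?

Durations: Statherian 200; Ordovician 41.6; Cryogenian 85; Silurian 24.6; Jurassic 56.4; Neogene 20.45 Myr.
Sorted shortest-first: Neogene (20.45), Silurian (24.6), Ordovician (41.6), Jurassic (56.4), Cryogenian (85), Statherian (200).
The third shortest is Ordovician at 41.6 Myr.

Ordovician, 41.6 million years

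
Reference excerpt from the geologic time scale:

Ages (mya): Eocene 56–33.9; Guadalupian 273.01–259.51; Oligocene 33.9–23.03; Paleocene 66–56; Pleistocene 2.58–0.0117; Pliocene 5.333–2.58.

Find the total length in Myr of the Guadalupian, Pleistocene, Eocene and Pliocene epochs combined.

40.9213 million years

Each duration: Guadalupian = 13.5; Pleistocene = 2.5683; Eocene = 22.1; Pliocene = 2.753.
Sum: 13.5 + 2.5683 + 22.1 + 2.753 = 40.9213 Myr.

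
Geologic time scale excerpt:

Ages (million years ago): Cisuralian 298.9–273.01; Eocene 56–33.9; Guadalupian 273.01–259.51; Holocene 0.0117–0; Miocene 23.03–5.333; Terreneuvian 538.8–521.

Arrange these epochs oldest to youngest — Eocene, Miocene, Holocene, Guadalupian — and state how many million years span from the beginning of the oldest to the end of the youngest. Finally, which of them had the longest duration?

Guadalupian → Eocene → Miocene → Holocene; total span 273.01 Myr; longest is Eocene

Start ages (Ma): Guadalupian 273.01, Eocene 56, Miocene 23.03, Holocene 0.0117.
Ordered oldest to youngest: Guadalupian, Eocene, Miocene, Holocene.
Span = 273.01 − 0 = 273.01 Myr.
Durations: Eocene 22.1, Guadalupian 13.5, Holocene 0.0117, Miocene 17.697 → longest is Eocene (22.1 Myr).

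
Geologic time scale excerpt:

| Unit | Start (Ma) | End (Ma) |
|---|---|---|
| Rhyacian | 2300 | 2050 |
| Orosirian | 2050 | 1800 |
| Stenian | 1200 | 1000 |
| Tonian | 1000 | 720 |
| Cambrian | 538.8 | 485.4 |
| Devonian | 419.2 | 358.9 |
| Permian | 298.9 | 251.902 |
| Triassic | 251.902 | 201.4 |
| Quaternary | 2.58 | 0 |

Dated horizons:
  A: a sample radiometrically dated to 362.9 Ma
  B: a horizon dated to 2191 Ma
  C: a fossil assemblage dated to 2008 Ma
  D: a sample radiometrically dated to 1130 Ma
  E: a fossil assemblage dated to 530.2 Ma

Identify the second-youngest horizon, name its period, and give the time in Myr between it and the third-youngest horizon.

E, in the Cambrian; 599.8 million years to D

Sorted youngest-first by Ma: A (362.9), E (530.2), D (1130), C (2008), B (2191).
The second youngest is E at 530.2 Ma, which lies in 538.8–485.4 Ma: the Cambrian.
The third youngest is D at 1130 Ma; separation = |530.2 − 1130| = 599.8 Myr.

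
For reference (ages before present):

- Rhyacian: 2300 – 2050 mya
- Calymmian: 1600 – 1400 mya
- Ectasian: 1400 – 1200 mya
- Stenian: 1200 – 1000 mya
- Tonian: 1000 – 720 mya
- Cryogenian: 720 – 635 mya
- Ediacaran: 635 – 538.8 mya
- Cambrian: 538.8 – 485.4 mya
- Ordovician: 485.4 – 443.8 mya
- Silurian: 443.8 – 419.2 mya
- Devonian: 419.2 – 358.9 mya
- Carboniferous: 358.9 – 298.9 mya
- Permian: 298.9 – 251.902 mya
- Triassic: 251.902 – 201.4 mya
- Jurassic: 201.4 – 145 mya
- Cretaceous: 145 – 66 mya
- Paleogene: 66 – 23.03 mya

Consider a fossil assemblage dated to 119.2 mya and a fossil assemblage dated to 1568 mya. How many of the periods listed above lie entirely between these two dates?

1568 Ma sits inside the Calymmian (1600–1400) and 119.2 Ma inside the Cretaceous (145–66); neither of those is wholly between the two dates.
The listed periods lying completely between them are Ectasian, Stenian, Tonian, Cryogenian, Ediacaran, Cambrian, Ordovician, Silurian, Devonian, Carboniferous, Permian, Triassic, Jurassic — 13 in all.

13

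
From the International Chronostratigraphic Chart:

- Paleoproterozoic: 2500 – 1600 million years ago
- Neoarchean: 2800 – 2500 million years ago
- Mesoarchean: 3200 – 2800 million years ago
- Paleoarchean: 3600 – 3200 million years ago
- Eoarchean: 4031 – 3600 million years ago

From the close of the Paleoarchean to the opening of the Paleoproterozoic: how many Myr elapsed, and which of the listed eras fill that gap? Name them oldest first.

End of Paleoarchean = 3200 Ma; start of Paleoproterozoic = 2500 Ma.
Gap = 3200 − 2500 = 700 Myr.
Eras wholly inside 3200–2500 Ma: Mesoarchean (3200–2800), Neoarchean (2800–2500).

700 million years; Mesoarchean, Neoarchean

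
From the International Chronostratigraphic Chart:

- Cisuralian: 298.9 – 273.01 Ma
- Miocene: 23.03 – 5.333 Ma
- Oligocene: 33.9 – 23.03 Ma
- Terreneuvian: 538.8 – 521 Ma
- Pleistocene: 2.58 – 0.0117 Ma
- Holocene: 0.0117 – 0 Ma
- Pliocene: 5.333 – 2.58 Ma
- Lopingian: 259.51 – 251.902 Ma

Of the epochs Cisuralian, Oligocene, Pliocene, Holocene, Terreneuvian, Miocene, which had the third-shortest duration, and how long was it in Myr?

Start − end for each: Cisuralian 298.9 − 273.01 = 25.89; Oligocene 33.9 − 23.03 = 10.87; Pliocene 5.333 − 2.58 = 2.753; Holocene 0.0117 − 0 = 0.0117; Terreneuvian 538.8 − 521 = 17.8; Miocene 23.03 − 5.333 = 17.697.
Ranking these from shortest: Holocene < Pliocene < Oligocene < Miocene < Terreneuvian < Cisuralian.
Position 3 in that ranking is Oligocene, which lasted 10.87 Myr.

Oligocene, 10.87 million years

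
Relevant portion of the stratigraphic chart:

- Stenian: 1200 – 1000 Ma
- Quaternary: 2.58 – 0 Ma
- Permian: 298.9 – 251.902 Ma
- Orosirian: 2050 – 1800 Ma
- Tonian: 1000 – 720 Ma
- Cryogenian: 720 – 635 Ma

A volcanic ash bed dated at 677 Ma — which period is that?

677 Ma lies between 720 and 635 Ma, so it falls in the Cryogenian.

Cryogenian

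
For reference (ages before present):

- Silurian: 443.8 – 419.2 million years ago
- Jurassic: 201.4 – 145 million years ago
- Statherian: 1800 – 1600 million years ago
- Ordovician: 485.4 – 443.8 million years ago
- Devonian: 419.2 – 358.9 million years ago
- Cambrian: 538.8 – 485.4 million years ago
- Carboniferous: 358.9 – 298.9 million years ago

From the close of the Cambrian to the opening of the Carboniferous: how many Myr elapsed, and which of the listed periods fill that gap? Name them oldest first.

126.5 million years; Ordovician, Silurian, Devonian

End of Cambrian = 485.4 Ma; start of Carboniferous = 358.9 Ma.
Gap = 485.4 − 358.9 = 126.5 Myr.
Periods wholly inside 485.4–358.9 Ma: Ordovician (485.4–443.8), Silurian (443.8–419.2), Devonian (419.2–358.9).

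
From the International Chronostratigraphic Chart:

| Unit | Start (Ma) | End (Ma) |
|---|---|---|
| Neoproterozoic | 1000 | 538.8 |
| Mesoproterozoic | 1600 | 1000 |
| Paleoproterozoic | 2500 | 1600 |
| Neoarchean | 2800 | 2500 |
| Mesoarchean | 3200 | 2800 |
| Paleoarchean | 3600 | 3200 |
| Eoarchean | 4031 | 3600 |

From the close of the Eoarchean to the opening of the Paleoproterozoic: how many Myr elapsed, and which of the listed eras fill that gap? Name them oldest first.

1100 million years; Paleoarchean, Mesoarchean, Neoarchean

End of Eoarchean = 3600 Ma; start of Paleoproterozoic = 2500 Ma.
Gap = 3600 − 2500 = 1100 Myr.
Eras wholly inside 3600–2500 Ma: Paleoarchean (3600–3200), Mesoarchean (3200–2800), Neoarchean (2800–2500).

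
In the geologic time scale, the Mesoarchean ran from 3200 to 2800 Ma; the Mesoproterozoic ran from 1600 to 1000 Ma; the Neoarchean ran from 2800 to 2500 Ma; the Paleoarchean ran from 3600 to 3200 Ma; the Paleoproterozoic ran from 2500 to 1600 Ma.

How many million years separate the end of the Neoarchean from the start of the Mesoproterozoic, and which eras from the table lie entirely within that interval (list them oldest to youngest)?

900 million years; Paleoproterozoic

The Neoarchean closes at 2500 Ma and the Mesoproterozoic opens at 1600 Ma, so the interval is 2500 − 1600 = 900 Myr.
An era fits inside if it starts at or after 2500 Ma and ends at or before 1600 Ma; oldest first that gives Paleoproterozoic.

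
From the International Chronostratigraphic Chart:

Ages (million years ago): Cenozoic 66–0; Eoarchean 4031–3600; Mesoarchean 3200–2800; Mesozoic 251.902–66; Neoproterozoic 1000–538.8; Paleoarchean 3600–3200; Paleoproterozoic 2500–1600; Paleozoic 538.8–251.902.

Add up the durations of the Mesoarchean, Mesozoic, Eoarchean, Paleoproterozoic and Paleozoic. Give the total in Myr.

2203.8 million years

Duration is start − end for each: (3200 − 2800) + (251.902 − 66) + (4031 − 3600) + (2500 − 1600) + (538.8 − 251.902).
That is 400 + 185.902 + 431 + 900 + 286.898, which totals 2203.8 million years.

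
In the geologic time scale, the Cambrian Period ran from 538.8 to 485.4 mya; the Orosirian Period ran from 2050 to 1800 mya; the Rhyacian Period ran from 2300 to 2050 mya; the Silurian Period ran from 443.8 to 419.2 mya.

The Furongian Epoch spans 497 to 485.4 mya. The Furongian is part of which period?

Cambrian

The Furongian (497–485.4 Ma) lies entirely within 538.8–485.4 Ma, the Cambrian Period.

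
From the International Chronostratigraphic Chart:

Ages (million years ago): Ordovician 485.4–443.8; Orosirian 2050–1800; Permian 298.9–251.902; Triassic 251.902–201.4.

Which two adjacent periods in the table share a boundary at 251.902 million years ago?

The Permian ends at 251.902 million years ago and the Triassic begins at 251.902 million years ago, so they share that boundary.

Permian and Triassic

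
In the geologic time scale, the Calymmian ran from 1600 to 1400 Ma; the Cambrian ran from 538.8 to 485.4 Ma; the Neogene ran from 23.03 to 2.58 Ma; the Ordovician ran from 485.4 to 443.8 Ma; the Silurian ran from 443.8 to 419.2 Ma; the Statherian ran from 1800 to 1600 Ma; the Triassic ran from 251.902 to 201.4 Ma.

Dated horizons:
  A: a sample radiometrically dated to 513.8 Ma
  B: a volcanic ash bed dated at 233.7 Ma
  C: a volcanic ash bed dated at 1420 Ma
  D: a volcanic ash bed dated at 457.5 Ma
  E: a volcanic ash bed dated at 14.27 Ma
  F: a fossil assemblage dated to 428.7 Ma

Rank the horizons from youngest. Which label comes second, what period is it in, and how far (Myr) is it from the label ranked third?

Smaller Ma means younger, so youngest first: E 14.27 < B 233.7 < F 428.7 < D 457.5 < A 513.8 < C 1420.
Counting 2 along gives B (233.7 Ma); the excerpt puts that inside the Triassic, 251.902–201.4 Ma.
Next in line is F (428.7 Ma), and 428.7 − 233.7 = 195 Myr.

B, in the Triassic; 195 million years to F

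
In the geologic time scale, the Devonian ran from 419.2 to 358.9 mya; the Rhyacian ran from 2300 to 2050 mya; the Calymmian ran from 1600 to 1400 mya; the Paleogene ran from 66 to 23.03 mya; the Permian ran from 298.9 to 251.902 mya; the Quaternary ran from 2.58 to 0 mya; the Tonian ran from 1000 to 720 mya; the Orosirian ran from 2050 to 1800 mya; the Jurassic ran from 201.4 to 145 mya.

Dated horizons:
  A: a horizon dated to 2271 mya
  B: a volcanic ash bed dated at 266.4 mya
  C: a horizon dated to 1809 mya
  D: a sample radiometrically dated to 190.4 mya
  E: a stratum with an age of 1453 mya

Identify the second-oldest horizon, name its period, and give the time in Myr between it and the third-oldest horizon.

C, in the Orosirian; 356 million years to E

Larger Ma means older, so oldest first: A 2271 > C 1809 > E 1453 > B 266.4 > D 190.4.
Counting 2 along gives C (1809 Ma); the excerpt puts that inside the Orosirian, 2050–1800 Ma.
Next in line is E (1453 Ma), and 1809 − 1453 = 356 Myr.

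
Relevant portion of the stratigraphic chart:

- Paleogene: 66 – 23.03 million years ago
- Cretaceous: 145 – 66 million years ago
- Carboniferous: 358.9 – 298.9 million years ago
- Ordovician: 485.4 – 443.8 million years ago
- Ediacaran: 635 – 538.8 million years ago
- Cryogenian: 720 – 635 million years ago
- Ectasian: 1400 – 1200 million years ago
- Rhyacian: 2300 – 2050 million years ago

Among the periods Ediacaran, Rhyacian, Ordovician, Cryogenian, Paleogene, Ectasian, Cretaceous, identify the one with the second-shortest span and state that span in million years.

Start − end for each: Ediacaran 635 − 538.8 = 96.2; Rhyacian 2300 − 2050 = 250; Ordovician 485.4 − 443.8 = 41.6; Cryogenian 720 − 635 = 85; Paleogene 66 − 23.03 = 42.97; Ectasian 1400 − 1200 = 200; Cretaceous 145 − 66 = 79.
Ranking these from shortest: Ordovician < Paleogene < Cretaceous < Cryogenian < Ediacaran < Ectasian < Rhyacian.
Position 2 in that ranking is Paleogene, which lasted 42.97 Myr.

Paleogene, 42.97 million years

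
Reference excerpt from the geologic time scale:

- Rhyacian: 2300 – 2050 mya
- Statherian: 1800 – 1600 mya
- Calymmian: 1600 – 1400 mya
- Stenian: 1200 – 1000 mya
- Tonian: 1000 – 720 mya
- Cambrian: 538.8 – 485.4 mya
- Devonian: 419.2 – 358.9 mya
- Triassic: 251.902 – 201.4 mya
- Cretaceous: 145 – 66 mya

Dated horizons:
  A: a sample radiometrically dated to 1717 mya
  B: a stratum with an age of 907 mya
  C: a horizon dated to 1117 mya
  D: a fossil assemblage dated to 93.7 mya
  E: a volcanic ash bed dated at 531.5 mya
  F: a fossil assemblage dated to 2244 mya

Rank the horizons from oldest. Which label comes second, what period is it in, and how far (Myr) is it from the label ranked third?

A, in the Statherian; 600 million years to C

Larger Ma means older, so oldest first: F 2244 > A 1717 > C 1117 > B 907 > E 531.5 > D 93.7.
Counting 2 along gives A (1717 Ma); the excerpt puts that inside the Statherian, 1800–1600 Ma.
Next in line is C (1117 Ma), and 1717 − 1117 = 600 Myr.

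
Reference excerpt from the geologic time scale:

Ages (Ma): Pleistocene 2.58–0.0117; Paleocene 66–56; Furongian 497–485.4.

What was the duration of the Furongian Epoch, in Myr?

497 − 485.4 = 11.6 million years.

11.6 million years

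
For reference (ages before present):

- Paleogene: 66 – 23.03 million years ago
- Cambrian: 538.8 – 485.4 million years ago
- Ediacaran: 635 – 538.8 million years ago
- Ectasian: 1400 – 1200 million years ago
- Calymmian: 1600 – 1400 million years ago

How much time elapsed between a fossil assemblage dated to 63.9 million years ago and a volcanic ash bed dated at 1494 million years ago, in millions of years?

1430.1 million years

1494 − 63.9 = 1430.1 million years.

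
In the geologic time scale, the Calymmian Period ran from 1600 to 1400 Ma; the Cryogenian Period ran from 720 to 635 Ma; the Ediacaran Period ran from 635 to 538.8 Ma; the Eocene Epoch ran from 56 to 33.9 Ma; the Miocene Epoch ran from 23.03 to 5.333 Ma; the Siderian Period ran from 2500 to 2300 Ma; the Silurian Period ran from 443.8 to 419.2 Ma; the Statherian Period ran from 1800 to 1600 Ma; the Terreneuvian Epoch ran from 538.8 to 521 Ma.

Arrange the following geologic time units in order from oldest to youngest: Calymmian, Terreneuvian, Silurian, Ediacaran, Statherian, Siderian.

Read off each span (Ma): Calymmian 1600–1400; Terreneuvian 538.8–521; Silurian 443.8–419.2; Ediacaran 635–538.8; Statherian 1800–1600; Siderian 2500–2300.
Larger Ma is older, so oldest→youngest is Siderian, Statherian, Calymmian, Ediacaran, Terreneuvian, Silurian.

Siderian → Statherian → Calymmian → Ediacaran → Terreneuvian → Silurian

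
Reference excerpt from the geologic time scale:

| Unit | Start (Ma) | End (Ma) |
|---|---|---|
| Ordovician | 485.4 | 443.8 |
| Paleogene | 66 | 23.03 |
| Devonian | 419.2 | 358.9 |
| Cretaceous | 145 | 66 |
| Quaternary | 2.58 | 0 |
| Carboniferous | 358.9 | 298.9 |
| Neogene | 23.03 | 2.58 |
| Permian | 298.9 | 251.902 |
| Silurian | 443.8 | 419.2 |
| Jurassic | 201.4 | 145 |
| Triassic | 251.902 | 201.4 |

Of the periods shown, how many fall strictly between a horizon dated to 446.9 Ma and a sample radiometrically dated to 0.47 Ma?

9

446.9 Ma sits inside the Ordovician (485.4–443.8) and 0.47 Ma inside the Quaternary (2.58–0); neither of those is wholly between the two dates.
The listed periods lying completely between them are Silurian, Devonian, Carboniferous, Permian, Triassic, Jurassic, Cretaceous, Paleogene, Neogene — 9 in all.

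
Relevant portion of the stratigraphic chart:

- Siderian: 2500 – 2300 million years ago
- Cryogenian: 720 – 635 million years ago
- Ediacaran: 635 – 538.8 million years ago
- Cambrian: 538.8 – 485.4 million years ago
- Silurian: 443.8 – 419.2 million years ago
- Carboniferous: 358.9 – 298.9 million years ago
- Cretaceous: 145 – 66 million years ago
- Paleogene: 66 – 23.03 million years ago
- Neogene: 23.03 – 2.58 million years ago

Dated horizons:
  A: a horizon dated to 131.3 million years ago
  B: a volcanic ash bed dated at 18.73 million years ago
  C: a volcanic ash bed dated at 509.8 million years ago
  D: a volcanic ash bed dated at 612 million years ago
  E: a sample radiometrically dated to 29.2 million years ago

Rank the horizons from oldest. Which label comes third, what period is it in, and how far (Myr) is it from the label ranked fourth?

A, in the Cretaceous; 102.1 million years to E

Larger Ma means older, so oldest first: D 612 > C 509.8 > A 131.3 > E 29.2 > B 18.73.
Counting 3 along gives A (131.3 Ma); the excerpt puts that inside the Cretaceous, 145–66 Ma.
Next in line is E (29.2 Ma), and 131.3 − 29.2 = 102.1 Myr.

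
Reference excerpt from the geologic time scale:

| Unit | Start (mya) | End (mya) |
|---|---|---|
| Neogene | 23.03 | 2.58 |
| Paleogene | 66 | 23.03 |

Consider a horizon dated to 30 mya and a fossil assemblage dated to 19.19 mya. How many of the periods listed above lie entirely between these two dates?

0

Checking each listed span, none has both start < 30 Ma and end > 19.19 Ma — every period straddles one of the two dates or lies outside them — so the count is 0.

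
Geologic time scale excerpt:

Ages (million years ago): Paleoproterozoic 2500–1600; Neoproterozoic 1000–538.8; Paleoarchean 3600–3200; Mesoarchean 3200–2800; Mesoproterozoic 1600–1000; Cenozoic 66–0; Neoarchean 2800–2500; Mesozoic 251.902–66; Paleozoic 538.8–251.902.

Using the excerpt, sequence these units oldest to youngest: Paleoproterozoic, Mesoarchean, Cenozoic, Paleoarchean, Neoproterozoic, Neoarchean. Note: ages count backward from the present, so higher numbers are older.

The oldest of these is Paleoarchean (starts 3600 Ma) and the youngest is Cenozoic (ends 0 Ma).
In between, by decreasing start age: Mesoarchean (3200), Neoarchean (2800), Paleoproterozoic (2500), Neoproterozoic (1000).

Paleoarchean, then Mesoarchean, then Neoarchean, then Paleoproterozoic, then Neoproterozoic, then Cenozoic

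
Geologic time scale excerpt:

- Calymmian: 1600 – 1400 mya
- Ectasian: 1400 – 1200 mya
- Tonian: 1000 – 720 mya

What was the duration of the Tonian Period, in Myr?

1000 − 720 = 280 million years.

280 million years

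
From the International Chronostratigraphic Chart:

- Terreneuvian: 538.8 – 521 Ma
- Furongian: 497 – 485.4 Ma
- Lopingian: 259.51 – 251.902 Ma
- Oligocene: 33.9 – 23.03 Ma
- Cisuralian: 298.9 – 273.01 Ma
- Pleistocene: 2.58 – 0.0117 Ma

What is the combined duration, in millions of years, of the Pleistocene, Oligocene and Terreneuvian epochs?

Duration is start − end for each: (2.58 − 0.0117) + (33.9 − 23.03) + (538.8 − 521).
That is 2.5683 + 10.87 + 17.8, which totals 31.2383 million years.

31.2383 million years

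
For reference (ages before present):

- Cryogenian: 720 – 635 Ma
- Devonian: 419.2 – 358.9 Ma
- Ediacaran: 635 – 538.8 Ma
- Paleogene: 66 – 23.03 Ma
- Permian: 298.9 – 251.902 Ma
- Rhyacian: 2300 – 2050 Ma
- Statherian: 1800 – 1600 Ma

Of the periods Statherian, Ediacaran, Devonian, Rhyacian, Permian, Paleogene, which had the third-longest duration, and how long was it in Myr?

Durations: Statherian 200; Ediacaran 96.2; Devonian 60.3; Rhyacian 250; Permian 46.998; Paleogene 42.97 Myr.
Sorted longest-first: Rhyacian (250), Statherian (200), Ediacaran (96.2), Devonian (60.3), Permian (46.998), Paleogene (42.97).
The third longest is Ediacaran at 96.2 Myr.

Ediacaran, 96.2 million years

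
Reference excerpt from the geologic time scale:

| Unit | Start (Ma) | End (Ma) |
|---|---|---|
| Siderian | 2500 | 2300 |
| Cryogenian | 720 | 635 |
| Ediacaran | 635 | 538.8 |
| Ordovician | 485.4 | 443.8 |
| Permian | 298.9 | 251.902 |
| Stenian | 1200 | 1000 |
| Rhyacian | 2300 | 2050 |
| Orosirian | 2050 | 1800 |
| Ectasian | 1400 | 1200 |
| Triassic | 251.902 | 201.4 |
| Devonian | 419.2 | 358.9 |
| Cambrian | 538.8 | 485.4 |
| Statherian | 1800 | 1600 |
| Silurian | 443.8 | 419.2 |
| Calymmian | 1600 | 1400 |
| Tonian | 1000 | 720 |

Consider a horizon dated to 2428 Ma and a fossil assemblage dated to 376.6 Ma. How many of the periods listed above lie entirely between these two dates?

12

2428 Ma sits inside the Siderian (2500–2300) and 376.6 Ma inside the Devonian (419.2–358.9); neither of those is wholly between the two dates.
The listed periods lying completely between them are Rhyacian, Orosirian, Statherian, Calymmian, Ectasian, Stenian, Tonian, Cryogenian, Ediacaran, Cambrian, Ordovician, Silurian — 12 in all.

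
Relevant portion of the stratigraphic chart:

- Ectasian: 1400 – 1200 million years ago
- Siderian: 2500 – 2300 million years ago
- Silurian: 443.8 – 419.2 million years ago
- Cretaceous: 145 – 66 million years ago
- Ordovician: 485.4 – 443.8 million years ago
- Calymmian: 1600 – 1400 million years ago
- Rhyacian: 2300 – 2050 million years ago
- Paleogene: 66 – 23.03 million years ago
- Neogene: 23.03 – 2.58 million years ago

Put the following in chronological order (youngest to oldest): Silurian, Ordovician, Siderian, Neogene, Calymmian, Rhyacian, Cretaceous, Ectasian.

Neogene, then Cretaceous, then Silurian, then Ordovician, then Ectasian, then Calymmian, then Rhyacian, then Siderian

Sorting by start age (ascending Ma, since larger Ma = older): Neogene start 23.03, Cretaceous start 145, Silurian start 443.8, Ordovician start 485.4, Ectasian start 1400, Calymmian start 1600, Rhyacian start 2300, Siderian start 2500.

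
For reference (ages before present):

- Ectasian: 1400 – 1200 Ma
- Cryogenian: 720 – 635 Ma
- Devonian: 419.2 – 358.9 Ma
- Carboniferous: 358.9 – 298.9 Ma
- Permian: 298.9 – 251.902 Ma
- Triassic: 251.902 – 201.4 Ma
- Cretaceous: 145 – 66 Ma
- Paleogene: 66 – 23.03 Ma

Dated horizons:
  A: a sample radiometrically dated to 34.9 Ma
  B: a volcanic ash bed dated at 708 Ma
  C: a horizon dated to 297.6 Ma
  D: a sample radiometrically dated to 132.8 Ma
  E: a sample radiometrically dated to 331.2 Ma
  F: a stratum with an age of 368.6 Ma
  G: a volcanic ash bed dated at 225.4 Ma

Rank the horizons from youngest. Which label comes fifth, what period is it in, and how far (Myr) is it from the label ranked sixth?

E, in the Carboniferous; 37.4 million years to F

Sorted youngest-first by Ma: A (34.9), D (132.8), G (225.4), C (297.6), E (331.2), F (368.6), B (708).
The fifth youngest is E at 331.2 Ma, which lies in 358.9–298.9 Ma: the Carboniferous.
The sixth youngest is F at 368.6 Ma; separation = |331.2 − 368.6| = 37.4 Myr.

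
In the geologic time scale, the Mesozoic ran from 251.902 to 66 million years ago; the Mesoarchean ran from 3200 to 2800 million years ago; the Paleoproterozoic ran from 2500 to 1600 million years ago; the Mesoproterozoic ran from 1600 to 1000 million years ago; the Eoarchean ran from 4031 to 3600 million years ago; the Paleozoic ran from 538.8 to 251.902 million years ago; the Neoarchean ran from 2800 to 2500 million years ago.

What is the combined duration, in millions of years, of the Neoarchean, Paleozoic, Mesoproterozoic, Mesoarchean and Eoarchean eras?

2017.898 million years

Duration is start − end for each: (2800 − 2500) + (538.8 − 251.902) + (1600 − 1000) + (3200 − 2800) + (4031 − 3600).
That is 300 + 286.898 + 600 + 400 + 431, which totals 2017.898 million years.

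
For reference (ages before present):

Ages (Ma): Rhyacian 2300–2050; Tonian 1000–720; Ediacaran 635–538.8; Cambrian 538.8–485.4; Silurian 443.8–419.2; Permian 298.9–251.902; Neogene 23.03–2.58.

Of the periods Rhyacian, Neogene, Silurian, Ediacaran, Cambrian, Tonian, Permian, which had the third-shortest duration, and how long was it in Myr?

Start − end for each: Rhyacian 2300 − 2050 = 250; Neogene 23.03 − 2.58 = 20.45; Silurian 443.8 − 419.2 = 24.6; Ediacaran 635 − 538.8 = 96.2; Cambrian 538.8 − 485.4 = 53.4; Tonian 1000 − 720 = 280; Permian 298.9 − 251.902 = 46.998.
Ranking these from shortest: Neogene < Silurian < Permian < Cambrian < Ediacaran < Rhyacian < Tonian.
Position 3 in that ranking is Permian, which lasted 46.998 Myr.

Permian, 46.998 million years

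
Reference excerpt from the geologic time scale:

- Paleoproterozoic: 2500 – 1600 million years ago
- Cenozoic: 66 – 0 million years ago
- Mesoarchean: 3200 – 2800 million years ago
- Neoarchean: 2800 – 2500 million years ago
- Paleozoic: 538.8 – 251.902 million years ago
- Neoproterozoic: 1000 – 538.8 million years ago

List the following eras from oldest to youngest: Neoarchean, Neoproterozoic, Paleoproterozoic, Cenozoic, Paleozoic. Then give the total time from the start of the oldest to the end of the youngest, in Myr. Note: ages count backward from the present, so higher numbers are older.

From the excerpt: Neoarchean 2800–2500; Neoproterozoic 1000–538.8; Paleoproterozoic 2500–1600; Cenozoic 66–0; Paleozoic 538.8–251.902 (Ma).
Larger Ma is earlier, so the oldest is Neoarchean and the youngest is Cenozoic; oldest to youngest: Neoarchean, Paleoproterozoic, Neoproterozoic, Paleozoic, Cenozoic.
Oldest start 2800 minus youngest end 0 gives 2800 Myr overall.

Neoarchean, Paleoproterozoic, Neoproterozoic, Paleozoic, Cenozoic; total span 2800 Myr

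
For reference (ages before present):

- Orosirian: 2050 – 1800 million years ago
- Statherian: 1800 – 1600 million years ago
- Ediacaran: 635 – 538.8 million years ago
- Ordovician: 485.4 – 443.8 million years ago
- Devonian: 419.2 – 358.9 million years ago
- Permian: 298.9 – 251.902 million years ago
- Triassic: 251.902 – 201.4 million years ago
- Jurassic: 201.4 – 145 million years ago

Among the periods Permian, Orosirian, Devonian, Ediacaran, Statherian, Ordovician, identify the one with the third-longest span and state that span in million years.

Ediacaran, 96.2 million years

Durations: Permian 46.998; Orosirian 250; Devonian 60.3; Ediacaran 96.2; Statherian 200; Ordovician 41.6 Myr.
Sorted longest-first: Orosirian (250), Statherian (200), Ediacaran (96.2), Devonian (60.3), Permian (46.998), Ordovician (41.6).
The third longest is Ediacaran at 96.2 Myr.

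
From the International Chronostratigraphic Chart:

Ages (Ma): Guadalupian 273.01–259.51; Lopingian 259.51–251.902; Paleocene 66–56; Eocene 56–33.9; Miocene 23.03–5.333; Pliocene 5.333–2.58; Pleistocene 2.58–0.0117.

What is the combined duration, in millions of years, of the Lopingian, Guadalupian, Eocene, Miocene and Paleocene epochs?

70.905 million years

Duration is start − end for each: (259.51 − 251.902) + (273.01 − 259.51) + (56 − 33.9) + (23.03 − 5.333) + (66 − 56).
That is 7.608 + 13.5 + 22.1 + 17.697 + 10, which totals 70.905 million years.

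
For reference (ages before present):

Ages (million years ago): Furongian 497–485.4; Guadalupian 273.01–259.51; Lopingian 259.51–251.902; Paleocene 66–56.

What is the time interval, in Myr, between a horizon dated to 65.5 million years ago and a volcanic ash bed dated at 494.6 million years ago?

494.6 − 65.5 = 429.1 million years.

429.1 million years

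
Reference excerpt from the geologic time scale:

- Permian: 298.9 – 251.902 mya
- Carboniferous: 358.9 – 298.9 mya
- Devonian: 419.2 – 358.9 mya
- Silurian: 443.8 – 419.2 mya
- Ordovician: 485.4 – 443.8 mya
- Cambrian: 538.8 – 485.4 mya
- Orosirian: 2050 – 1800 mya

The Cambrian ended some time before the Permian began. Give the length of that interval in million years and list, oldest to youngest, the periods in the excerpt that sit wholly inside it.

186.5 million years; Ordovician, Silurian, Devonian, Carboniferous

End of Cambrian = 485.4 Ma; start of Permian = 298.9 Ma.
Gap = 485.4 − 298.9 = 186.5 Myr.
Periods wholly inside 485.4–298.9 Ma: Ordovician (485.4–443.8), Silurian (443.8–419.2), Devonian (419.2–358.9), Carboniferous (358.9–298.9).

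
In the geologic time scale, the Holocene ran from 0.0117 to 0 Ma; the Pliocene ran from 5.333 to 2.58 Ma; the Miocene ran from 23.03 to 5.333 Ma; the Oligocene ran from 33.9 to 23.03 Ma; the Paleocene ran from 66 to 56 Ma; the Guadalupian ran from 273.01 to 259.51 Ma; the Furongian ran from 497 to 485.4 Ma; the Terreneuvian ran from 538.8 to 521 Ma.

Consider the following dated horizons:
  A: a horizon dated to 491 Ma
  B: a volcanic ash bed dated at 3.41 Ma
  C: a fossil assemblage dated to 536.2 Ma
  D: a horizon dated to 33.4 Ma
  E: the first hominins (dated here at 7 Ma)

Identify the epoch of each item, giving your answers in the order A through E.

A — Furongian; B — Pliocene; C — Terreneuvian; D — Oligocene; E — Miocene

A: 491 Ma lies in 497–485.4 Ma, so Furongian.
B: 3.41 Ma lies in 5.333–2.58 Ma, so Pliocene.
C: 536.2 Ma lies in 538.8–521 Ma, so Terreneuvian.
D: 33.4 Ma lies in 33.9–23.03 Ma, so Oligocene.
E: 7 Ma lies in 23.03–5.333 Ma, so Miocene.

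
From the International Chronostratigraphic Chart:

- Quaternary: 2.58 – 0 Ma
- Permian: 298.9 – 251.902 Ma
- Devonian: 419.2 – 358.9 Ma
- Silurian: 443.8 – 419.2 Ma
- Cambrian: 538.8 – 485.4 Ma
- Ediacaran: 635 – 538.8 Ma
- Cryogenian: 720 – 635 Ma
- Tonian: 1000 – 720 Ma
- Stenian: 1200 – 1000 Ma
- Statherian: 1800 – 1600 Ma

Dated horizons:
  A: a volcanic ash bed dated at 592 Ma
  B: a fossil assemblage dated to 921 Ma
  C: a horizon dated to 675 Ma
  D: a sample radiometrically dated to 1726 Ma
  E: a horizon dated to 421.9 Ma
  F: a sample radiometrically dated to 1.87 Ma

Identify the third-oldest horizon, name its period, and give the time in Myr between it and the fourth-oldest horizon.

C, in the Cryogenian; 83 million years to A

Sorted oldest-first by Ma: D (1726), B (921), C (675), A (592), E (421.9), F (1.87).
The third oldest is C at 675 Ma, which lies in 720–635 Ma: the Cryogenian.
The fourth oldest is A at 592 Ma; separation = |675 − 592| = 83 Myr.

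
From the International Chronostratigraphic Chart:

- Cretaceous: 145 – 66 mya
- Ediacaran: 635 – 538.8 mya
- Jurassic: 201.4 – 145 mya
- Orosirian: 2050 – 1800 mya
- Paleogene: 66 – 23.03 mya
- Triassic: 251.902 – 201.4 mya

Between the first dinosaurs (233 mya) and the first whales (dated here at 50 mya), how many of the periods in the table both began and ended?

2

233 Ma sits inside the Triassic (251.902–201.4) and 50 Ma inside the Paleogene (66–23.03); neither of those is wholly between the two dates.
The listed periods lying completely between them are Jurassic, Cretaceous — 2 in all.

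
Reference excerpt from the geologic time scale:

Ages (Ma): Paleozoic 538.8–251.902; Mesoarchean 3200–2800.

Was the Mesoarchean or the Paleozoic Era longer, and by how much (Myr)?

Mesoarchean: 3200 − 2800 = 400 Myr.
Paleozoic: 538.8 − 251.902 = 286.898 Myr.
Difference: 400 − 286.898 = 113.102 Myr, so the Mesoarchean was longer.

Mesoarchean, by 113.102 million years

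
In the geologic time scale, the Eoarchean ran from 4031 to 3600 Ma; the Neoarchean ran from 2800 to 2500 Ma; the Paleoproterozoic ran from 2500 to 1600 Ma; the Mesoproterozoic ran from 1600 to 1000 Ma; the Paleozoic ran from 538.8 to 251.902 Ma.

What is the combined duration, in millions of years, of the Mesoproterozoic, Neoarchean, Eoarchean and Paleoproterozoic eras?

2231 million years

Duration is start − end for each: (1600 − 1000) + (2800 − 2500) + (4031 − 3600) + (2500 − 1600).
That is 600 + 300 + 431 + 900, which totals 2231 million years.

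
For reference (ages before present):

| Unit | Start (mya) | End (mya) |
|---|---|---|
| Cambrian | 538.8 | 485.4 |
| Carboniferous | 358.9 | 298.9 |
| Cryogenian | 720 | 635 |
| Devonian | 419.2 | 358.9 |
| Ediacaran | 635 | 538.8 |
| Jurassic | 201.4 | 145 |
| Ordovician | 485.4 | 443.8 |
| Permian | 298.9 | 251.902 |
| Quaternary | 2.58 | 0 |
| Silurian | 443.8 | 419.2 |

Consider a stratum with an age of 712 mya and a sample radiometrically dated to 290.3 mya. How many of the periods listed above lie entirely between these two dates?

6

The older date is 712 Ma and the younger is 290.3 Ma.
Periods with start < 712 and end > 290.3 Ma: Ediacaran (635–538.8), Cambrian (538.8–485.4), Ordovician (485.4–443.8), Silurian (443.8–419.2), Devonian (419.2–358.9), Carboniferous (358.9–298.9).
That is 6 complete periods.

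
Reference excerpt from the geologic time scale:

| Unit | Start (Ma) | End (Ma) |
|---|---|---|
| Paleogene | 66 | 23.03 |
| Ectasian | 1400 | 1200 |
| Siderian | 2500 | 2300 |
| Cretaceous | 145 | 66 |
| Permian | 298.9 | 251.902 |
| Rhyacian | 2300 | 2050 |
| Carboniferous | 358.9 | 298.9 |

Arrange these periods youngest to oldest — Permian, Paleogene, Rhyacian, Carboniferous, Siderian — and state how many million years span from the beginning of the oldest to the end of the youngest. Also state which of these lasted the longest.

Paleogene → Permian → Carboniferous → Rhyacian → Siderian; total span 2476.97 Myr; longest is Rhyacian

Start ages (Ma): Siderian 2500, Rhyacian 2300, Carboniferous 358.9, Permian 298.9, Paleogene 66.
Ordered youngest to oldest: Paleogene, Permian, Carboniferous, Rhyacian, Siderian.
Span = 2500 − 23.03 = 2476.97 Myr.
Durations: Rhyacian 250, Permian 46.998, Paleogene 42.97, Carboniferous 60, Siderian 200 → longest is Rhyacian (250 Myr).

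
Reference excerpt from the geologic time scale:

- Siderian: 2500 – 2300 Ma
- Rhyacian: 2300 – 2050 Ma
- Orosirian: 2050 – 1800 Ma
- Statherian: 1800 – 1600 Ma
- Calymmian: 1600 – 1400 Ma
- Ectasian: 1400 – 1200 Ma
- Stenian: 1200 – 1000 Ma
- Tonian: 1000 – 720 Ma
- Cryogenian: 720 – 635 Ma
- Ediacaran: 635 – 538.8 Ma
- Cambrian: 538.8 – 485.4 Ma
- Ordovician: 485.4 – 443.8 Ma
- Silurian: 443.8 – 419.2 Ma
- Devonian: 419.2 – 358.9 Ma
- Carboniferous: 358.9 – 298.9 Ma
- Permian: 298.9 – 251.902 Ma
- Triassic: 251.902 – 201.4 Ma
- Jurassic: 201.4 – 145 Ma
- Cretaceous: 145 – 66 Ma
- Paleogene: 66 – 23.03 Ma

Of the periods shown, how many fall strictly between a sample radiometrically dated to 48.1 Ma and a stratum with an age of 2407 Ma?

The older date is 2407 Ma and the younger is 48.1 Ma.
Periods with start < 2407 and end > 48.1 Ma: Rhyacian (2300–2050), Orosirian (2050–1800), Statherian (1800–1600), Calymmian (1600–1400), Ectasian (1400–1200), Stenian (1200–1000), Tonian (1000–720), Cryogenian (720–635), Ediacaran (635–538.8), Cambrian (538.8–485.4), Ordovician (485.4–443.8), Silurian (443.8–419.2), Devonian (419.2–358.9), Carboniferous (358.9–298.9), Permian (298.9–251.902), Triassic (251.902–201.4), Jurassic (201.4–145), Cretaceous (145–66).
That is 18 complete periods.

18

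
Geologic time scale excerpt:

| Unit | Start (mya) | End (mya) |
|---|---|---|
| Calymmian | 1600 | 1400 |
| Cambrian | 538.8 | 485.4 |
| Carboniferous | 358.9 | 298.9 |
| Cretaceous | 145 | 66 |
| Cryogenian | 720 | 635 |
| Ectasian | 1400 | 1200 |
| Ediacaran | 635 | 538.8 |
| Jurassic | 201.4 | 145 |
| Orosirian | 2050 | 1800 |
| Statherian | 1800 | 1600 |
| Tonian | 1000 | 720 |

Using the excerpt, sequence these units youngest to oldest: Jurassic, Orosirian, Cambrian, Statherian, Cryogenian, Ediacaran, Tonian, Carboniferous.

Read off each span (Ma): Jurassic 201.4–145; Orosirian 2050–1800; Cambrian 538.8–485.4; Statherian 1800–1600; Cryogenian 720–635; Ediacaran 635–538.8; Tonian 1000–720; Carboniferous 358.9–298.9.
Larger Ma is older, so oldest→youngest is Orosirian, Statherian, Tonian, Cryogenian, Ediacaran, Cambrian, Carboniferous, Jurassic; reverse it for youngest→oldest.

Jurassic, Carboniferous, Cambrian, Ediacaran, Cryogenian, Tonian, Statherian, Orosirian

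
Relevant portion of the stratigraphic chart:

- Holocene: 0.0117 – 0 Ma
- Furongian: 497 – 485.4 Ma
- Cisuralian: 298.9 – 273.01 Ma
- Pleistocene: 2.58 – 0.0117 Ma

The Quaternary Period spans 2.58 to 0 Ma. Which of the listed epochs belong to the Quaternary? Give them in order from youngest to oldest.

Holocene, Pleistocene

Epochs with both bounds inside 2.58–0 Ma: Holocene (0.0117–0), Pleistocene (2.58–0.0117).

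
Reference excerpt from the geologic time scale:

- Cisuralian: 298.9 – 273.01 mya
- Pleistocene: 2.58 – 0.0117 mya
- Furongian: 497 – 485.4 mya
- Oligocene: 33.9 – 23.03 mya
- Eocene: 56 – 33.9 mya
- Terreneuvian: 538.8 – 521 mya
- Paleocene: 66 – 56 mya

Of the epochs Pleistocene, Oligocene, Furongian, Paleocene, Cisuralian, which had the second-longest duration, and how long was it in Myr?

Furongian, 11.6 million years

Start − end for each: Pleistocene 2.58 − 0.0117 = 2.5683; Oligocene 33.9 − 23.03 = 10.87; Furongian 497 − 485.4 = 11.6; Paleocene 66 − 56 = 10; Cisuralian 298.9 − 273.01 = 25.89.
Ranking these from longest: Cisuralian > Furongian > Oligocene > Paleocene > Pleistocene.
Position 2 in that ranking is Furongian, which lasted 11.6 Myr.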